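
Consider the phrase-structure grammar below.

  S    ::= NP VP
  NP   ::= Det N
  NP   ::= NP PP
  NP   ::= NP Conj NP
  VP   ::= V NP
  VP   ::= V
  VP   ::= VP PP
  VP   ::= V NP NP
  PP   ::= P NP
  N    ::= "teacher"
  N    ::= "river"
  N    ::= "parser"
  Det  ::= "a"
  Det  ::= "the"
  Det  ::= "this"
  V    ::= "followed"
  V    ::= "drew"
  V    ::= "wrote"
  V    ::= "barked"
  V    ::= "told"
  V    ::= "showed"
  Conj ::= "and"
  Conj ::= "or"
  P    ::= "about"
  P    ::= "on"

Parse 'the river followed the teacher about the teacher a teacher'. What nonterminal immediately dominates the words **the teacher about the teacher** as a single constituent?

NP

[S [NP [Det the] [N river]] [VP [V followed] [NP [NP [Det the] [N teacher]] [PP [P about] [NP [Det the] [N teacher]]]] [NP [Det a] [N teacher]]]]
The span 'the teacher about the teacher' is the NP node built by NP → NP PP.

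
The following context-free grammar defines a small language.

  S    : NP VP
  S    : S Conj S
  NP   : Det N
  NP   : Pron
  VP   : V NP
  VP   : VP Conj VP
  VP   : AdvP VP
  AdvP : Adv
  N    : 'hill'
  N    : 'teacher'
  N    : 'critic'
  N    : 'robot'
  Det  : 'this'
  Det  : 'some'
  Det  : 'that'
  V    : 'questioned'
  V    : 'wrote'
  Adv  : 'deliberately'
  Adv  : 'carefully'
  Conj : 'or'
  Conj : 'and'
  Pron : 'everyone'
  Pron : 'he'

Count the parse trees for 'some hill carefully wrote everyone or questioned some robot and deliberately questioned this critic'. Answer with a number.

5

Two of the 5 distinct bracketings:
[S [NP [Det some] [N hill]] [VP [VP [AdvP [Adv carefully]] [VP [V wrote] [NP [Pron everyone]]]] [Conj or] [VP [VP [V questioned] [NP [Det some] [N robot]]] [Conj and] [VP [AdvP [Adv deliberately]] [VP [V questioned] [NP [Det this] [N critic]]]]]]]
[S [NP [Det some] [N hill]] [VP [VP [VP [AdvP [Adv carefully]] [VP [V wrote] [NP [Pron everyone]]]] [Conj or] [VP [V questioned] [NP [Det some] [N robot]]]] [Conj and] [VP [AdvP [Adv deliberately]] [VP [V questioned] [NP [Det this] [N critic]]]]]]
The trees differ in how a recursive rule is bracketed over the same span.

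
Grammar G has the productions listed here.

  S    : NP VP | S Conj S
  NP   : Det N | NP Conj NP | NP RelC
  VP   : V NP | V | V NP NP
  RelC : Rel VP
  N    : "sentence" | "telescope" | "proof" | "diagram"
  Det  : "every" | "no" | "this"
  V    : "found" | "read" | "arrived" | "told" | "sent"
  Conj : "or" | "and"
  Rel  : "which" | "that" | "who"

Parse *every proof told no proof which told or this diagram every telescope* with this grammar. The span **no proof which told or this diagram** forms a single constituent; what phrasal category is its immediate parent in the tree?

VP

[S [NP [Det every] [N proof]] [VP [V told] [NP [NP [NP [Det no] [N proof]] [RelC [Rel which] [VP [V told]]]] [Conj or] [NP [Det this] [N diagram]]] [NP [Det every] [N telescope]]]]
The span 'no proof which told or this diagram' is the NP node built by NP → NP Conj NP.
Its mother is the VP built by VP → V NP NP.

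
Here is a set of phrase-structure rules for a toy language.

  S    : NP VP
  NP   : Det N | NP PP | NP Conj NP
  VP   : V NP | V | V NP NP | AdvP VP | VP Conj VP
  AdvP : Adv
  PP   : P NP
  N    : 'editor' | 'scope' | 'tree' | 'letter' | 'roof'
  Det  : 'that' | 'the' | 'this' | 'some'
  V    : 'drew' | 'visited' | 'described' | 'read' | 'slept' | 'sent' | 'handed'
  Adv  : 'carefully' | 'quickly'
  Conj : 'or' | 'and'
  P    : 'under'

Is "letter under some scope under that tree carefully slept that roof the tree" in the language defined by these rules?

Ungrammatical

For S → NP VP, no prefix of the string parses as an NP.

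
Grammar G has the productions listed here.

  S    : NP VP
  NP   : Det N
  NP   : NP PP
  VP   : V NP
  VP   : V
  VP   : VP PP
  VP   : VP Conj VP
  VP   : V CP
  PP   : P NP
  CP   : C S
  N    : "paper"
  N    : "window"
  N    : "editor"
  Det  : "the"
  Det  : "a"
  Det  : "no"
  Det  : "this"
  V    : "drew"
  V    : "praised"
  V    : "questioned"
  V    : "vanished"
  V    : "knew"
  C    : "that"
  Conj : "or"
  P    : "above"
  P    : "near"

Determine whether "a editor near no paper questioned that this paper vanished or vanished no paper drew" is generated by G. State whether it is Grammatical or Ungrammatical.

Ungrammatical

For S → NP VP, every NP-prefix leaves a non-VP remainder: after 'a editor' the remainder is not a VP; after 'a editor near no paper' the remainder is not a VP.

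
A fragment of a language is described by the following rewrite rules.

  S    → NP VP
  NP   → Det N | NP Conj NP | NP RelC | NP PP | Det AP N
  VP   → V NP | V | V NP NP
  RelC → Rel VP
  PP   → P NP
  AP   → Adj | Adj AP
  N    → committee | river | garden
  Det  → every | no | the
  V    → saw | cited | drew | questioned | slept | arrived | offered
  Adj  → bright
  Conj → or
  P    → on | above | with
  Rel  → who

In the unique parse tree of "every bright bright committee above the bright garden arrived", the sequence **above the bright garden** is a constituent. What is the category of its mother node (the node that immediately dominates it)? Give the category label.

NP

S
  NP
    NP
      Det: every
      AP
        Adj: bright
        AP
          Adj: bright
      N: committee
    PP
      P: above
      NP
        Det: the
        AP
          Adj: bright
        N: garden
  VP
    V: arrived
The span 'above the bright garden' is the PP node built by PP → P NP.
Its mother is the NP built by NP → NP PP.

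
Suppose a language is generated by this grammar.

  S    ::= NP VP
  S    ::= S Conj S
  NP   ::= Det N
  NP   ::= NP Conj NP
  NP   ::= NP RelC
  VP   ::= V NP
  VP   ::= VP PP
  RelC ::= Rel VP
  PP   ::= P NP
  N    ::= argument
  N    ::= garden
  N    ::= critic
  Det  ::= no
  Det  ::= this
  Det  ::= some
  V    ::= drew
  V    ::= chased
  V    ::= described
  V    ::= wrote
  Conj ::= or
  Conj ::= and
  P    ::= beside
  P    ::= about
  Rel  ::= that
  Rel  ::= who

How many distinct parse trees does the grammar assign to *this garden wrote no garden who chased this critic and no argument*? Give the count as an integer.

2

The two bracketings:
[S [NP [Det this] [N garden]] [VP [V wrote] [NP [NP [NP [Det no] [N garden]] [RelC [Rel who] [VP [V chased] [NP [Det this] [N critic]]]]] [Conj and] [NP [Det no] [N argument]]]]]
[S [NP [Det this] [N garden]] [VP [V wrote] [NP [NP [Det no] [N garden]] [RelC [Rel who] [VP [V chased] [NP [NP [Det this] [N critic]] [Conj and] [NP [Det no] [N argument]]]]]]]]
The trees differ in how a recursive rule is bracketed over the same span.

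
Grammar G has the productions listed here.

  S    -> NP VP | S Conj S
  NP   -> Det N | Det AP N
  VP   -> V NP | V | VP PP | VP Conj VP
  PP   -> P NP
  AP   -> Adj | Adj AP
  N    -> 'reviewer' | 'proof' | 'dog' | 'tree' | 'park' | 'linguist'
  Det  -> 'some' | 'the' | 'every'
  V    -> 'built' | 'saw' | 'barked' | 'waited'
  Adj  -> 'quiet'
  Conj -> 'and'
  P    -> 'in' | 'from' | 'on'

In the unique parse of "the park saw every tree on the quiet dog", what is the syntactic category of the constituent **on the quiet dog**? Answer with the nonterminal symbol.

PP

[S [NP [Det the] [N park]] [VP [VP [V saw] [NP [Det every] [N tree]]] [PP [P on] [NP [Det the] [AP [Adj quiet]] [N dog]]]]]
The span 'on the quiet dog' is the PP node built by PP → P NP.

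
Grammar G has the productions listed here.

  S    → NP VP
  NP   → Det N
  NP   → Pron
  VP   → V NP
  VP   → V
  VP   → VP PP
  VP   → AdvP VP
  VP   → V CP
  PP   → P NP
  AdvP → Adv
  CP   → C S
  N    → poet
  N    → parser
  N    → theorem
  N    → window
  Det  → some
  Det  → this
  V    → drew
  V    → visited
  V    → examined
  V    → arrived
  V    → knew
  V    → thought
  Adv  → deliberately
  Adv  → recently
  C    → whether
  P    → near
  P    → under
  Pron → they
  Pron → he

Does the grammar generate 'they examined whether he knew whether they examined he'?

[S [NP [Pron they]] [VP [V examined] [CP [C whether] [S [NP [Pron he]] [VP [V knew] [CP [C whether] [S [NP [Pron they]] [VP [V examined] [NP [Pron he]]]]]]]]]]
Each bracket corresponds to one application of a listed rule, so the string is derivable from S.

Grammatical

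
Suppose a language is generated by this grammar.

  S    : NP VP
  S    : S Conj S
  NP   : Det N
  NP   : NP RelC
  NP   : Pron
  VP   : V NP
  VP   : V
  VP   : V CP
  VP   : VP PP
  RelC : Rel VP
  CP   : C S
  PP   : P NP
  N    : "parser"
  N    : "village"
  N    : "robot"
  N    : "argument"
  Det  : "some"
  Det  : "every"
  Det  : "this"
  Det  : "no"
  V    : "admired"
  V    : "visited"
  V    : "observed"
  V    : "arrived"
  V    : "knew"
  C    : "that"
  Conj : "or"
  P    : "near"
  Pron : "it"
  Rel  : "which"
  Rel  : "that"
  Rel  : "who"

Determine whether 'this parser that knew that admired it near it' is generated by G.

For S → NP VP, every NP-prefix leaves a non-VP remainder: after 'this parser' the remainder is not a VP; after 'this parser that knew' the remainder is not a VP; after 'this parser that knew that admired' the remainder is not a VP (and 1 more). The alternative S rule S → S Conj S likewise has no satisfying split.

Ungrammatical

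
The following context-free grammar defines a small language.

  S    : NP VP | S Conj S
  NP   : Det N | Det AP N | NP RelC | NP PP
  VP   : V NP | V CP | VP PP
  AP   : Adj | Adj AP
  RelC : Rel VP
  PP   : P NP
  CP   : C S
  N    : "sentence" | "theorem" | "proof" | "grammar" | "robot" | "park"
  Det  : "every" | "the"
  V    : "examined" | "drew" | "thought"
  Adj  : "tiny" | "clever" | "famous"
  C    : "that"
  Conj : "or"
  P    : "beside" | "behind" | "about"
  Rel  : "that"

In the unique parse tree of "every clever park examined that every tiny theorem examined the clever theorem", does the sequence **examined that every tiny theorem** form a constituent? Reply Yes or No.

[S [NP [Det every] [AP [Adj clever]] [N park]] [VP [V examined] [CP [C that] [S [NP [Det every] [AP [Adj tiny]] [N theorem]] [VP [V examined] [NP [Det the] [AP [Adj clever]] [N theorem]]]]]]]
The smallest constituent containing 'examined that every tiny theorem' is the VP spanning 'examined that every tiny theorem examined the clever theorem'; no single node in the tree dominates exactly the given words.

No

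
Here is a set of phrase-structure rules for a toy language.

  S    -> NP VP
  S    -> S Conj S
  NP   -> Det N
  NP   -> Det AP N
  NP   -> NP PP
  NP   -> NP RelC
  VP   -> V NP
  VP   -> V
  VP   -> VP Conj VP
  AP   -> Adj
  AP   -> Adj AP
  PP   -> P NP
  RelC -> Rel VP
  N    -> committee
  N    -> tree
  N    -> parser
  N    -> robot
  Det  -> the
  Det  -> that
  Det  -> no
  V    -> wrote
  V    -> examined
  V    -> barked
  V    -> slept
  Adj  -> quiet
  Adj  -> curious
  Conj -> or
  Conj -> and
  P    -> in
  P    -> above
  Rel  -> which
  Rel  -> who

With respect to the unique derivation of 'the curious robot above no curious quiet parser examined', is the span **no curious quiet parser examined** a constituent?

No

[S [NP [NP [Det the] [AP [Adj curious]] [N robot]] [PP [P above] [NP [Det no] [AP [Adj curious] [AP [Adj quiet]]] [N parser]]]] [VP [V examined]]]
The smallest constituent containing 'no curious quiet parser examined' is the S spanning 'the curious robot above no curious quiet parser examined'; no single node in the tree dominates exactly the given words.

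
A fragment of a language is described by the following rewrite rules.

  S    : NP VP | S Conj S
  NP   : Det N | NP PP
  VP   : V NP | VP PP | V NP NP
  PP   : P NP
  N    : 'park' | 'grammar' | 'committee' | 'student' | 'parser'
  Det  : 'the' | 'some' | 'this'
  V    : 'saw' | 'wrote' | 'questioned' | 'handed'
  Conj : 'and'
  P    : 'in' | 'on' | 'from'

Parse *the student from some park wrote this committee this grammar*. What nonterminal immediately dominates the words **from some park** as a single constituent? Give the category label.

PP

S
  NP
    NP
      Det: the
      N: student
    PP
      P: from
      NP
        Det: some
        N: park
  VP
    V: wrote
    NP
      Det: this
      N: committee
    NP
      Det: this
      N: grammar
The span 'from some park' is the PP node built by PP → P NP.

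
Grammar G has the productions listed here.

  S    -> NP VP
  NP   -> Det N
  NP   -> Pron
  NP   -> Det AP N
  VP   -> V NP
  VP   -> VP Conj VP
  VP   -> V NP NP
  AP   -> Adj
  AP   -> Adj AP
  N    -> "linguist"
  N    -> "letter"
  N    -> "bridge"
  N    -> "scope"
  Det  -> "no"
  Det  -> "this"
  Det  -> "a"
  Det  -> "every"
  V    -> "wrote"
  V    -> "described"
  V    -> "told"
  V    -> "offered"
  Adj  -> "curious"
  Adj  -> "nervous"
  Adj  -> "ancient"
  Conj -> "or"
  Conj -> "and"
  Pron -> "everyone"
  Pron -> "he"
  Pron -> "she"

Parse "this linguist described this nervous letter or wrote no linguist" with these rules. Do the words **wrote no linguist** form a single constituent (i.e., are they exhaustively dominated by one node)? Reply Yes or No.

Yes

[S [NP [Det this] [N linguist]] [VP [VP [V described] [NP [Det this] [AP [Adj nervous]] [N letter]]] [Conj or] [VP [V wrote] [NP [Det no] [N linguist]]]]]
The words 'wrote no linguist' are exhaustively dominated by a single VP node (built by VP → V NP), so they form a constituent.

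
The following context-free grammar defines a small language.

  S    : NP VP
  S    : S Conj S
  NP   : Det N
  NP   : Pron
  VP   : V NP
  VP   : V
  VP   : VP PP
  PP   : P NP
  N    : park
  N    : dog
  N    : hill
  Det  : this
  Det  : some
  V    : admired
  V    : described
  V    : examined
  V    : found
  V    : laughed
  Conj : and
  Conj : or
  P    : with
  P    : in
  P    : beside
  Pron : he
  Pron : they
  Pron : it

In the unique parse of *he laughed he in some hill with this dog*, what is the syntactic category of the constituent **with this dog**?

PP

S
  NP
    Pron: he
  VP
    VP
      VP
        V: laughed
        NP
          Pron: he
      PP
        P: in
        NP
          Det: some
          N: hill
    PP
      P: with
      NP
        Det: this
        N: dog
The span 'with this dog' is the PP node built by PP → P NP.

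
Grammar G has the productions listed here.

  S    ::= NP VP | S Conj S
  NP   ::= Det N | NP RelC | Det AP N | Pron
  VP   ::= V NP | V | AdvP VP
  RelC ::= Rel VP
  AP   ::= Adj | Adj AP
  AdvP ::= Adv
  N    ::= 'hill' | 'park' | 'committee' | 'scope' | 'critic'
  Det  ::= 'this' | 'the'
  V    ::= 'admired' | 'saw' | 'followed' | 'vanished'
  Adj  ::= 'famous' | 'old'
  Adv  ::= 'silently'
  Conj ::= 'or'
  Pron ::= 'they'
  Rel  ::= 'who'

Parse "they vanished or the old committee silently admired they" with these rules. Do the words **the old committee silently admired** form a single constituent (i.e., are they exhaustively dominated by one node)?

No

[S [S [NP [Pron they]] [VP [V vanished]]] [Conj or] [S [NP [Det the] [AP [Adj old]] [N committee]] [VP [AdvP [Adv silently]] [VP [V admired] [NP [Pron they]]]]]]
The smallest constituent containing 'the old committee silently admired' is the S spanning 'the old committee silently admired they'; no single node in the tree dominates exactly the given words.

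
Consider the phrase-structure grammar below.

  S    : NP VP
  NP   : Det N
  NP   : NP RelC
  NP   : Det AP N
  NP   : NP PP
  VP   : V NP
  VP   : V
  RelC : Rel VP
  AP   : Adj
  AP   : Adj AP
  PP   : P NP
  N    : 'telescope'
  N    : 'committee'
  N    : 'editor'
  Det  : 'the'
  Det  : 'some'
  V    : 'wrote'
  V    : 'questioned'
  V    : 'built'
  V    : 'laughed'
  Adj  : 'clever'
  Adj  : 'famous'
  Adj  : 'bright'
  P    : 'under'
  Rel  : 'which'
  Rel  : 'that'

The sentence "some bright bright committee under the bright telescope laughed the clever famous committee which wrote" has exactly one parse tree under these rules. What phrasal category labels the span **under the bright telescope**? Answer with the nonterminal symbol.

PP

S
  NP
    NP
      Det: some
      AP
        Adj: bright
        AP
          Adj: bright
      N: committee
    PP
      P: under
      NP
        Det: the
        AP
          Adj: bright
        N: telescope
  VP
    V: laughed
    NP
      NP
        Det: the
        AP
          Adj: clever
          AP
            Adj: famous
        N: committee
      RelC
        Rel: which
        VP
          V: wrote
The span 'under the bright telescope' is the PP node built by PP → P NP.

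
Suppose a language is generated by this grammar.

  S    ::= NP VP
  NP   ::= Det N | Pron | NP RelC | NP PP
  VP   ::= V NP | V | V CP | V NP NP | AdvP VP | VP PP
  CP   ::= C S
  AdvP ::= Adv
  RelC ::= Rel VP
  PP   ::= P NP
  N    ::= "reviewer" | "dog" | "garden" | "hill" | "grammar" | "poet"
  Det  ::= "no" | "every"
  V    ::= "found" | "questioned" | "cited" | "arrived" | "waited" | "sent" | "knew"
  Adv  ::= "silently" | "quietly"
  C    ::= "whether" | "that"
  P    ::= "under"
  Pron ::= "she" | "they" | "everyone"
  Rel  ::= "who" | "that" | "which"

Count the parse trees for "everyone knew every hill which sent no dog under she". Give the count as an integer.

6

Two of the 6 distinct bracketings:
[S [NP [Pron everyone]] [VP [V knew] [NP [NP [Det every] [N hill]] [RelC [Rel which] [VP [V sent] [NP [NP [Det no] [N dog]] [PP [P under] [NP [Pron she]]]]]]]]]
[S [NP [Pron everyone]] [VP [V knew] [NP [NP [Det every] [N hill]] [RelC [Rel which] [VP [VP [V sent] [NP [Det no] [N dog]]] [PP [P under] [NP [Pron she]]]]]]]]
The difference turns on whether NP → NP PP is used at the relevant span, versus an alternative expansion of NP.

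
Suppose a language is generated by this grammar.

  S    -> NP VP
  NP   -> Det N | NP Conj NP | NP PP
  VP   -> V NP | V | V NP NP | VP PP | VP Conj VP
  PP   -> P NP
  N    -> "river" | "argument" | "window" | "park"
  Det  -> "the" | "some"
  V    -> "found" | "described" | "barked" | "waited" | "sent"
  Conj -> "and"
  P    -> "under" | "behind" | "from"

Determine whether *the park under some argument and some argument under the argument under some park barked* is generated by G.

[S [NP [NP [NP [Det the] [N park]] [PP [P under] [NP [Det some] [N argument]]]] [Conj and] [NP [NP [Det some] [N argument]] [PP [P under] [NP [NP [Det the] [N argument]] [PP [P under] [NP [Det some] [N park]]]]]]] [VP [V barked]]]
Every word is introduced by a lexical rule and the phrasal rules combine the resulting categories into a single S.

Grammatical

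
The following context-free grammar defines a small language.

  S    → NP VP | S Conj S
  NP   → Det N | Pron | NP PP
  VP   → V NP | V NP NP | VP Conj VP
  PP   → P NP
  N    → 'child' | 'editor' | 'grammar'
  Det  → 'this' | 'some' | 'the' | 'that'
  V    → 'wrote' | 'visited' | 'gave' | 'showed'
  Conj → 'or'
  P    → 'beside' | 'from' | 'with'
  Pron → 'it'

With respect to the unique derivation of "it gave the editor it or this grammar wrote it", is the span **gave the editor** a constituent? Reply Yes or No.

No

[S [S [NP [Pron it]] [VP [V gave] [NP [Det the] [N editor]] [NP [Pron it]]]] [Conj or] [S [NP [Det this] [N grammar]] [VP [V wrote] [NP [Pron it]]]]]
The smallest constituent containing 'gave the editor' is the VP spanning 'gave the editor it'; no single node in the tree dominates exactly the given words.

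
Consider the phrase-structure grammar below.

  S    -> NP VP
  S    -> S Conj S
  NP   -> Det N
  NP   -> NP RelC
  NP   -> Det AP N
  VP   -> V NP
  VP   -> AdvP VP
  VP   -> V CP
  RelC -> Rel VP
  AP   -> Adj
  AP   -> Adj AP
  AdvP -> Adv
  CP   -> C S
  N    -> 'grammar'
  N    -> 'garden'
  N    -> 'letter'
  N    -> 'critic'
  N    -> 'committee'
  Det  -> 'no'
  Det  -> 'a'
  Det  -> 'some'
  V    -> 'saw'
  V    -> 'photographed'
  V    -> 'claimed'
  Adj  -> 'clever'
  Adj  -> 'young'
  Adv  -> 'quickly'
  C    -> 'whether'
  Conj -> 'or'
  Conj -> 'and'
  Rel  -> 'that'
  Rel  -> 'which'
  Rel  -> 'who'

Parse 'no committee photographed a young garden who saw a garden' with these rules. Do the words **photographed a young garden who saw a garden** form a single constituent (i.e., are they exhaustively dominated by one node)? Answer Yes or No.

Yes

[S [NP [Det no] [N committee]] [VP [V photographed] [NP [NP [Det a] [AP [Adj young]] [N garden]] [RelC [Rel who] [VP [V saw] [NP [Det a] [N garden]]]]]]]
The words 'photographed a young garden who saw a garden' are exhaustively dominated by a single VP node (built by VP → V NP), so they form a constituent.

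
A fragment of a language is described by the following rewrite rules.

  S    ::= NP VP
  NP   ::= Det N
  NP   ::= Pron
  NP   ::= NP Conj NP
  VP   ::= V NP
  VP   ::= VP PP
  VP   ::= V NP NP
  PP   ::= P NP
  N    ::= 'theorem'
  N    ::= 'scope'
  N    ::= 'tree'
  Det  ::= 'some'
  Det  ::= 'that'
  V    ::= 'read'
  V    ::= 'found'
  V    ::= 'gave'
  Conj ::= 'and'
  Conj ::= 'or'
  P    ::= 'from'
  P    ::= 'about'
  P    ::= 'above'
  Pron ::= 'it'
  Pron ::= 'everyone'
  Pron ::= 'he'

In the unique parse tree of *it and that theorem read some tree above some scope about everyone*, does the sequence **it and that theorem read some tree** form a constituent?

[S [NP [NP [Pron it]] [Conj and] [NP [Det that] [N theorem]]] [VP [VP [VP [V read] [NP [Det some] [N tree]]] [PP [P above] [NP [Det some] [N scope]]]] [PP [P about] [NP [Pron everyone]]]]]
The smallest constituent containing 'it and that theorem read some tree' is the S spanning 'it and that theorem read some tree above some scope about everyone'; no single node in the tree dominates exactly the given words.

No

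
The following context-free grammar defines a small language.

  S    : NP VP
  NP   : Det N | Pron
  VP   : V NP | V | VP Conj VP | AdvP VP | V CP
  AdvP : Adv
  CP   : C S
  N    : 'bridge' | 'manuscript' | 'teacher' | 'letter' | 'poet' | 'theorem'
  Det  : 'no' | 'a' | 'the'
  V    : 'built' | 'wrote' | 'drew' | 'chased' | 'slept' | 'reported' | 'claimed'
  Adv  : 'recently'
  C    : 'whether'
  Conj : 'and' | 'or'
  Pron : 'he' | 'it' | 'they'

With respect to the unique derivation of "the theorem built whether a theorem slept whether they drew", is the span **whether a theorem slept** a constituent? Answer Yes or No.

[S [NP [Det the] [N theorem]] [VP [V built] [CP [C whether] [S [NP [Det a] [N theorem]] [VP [V slept] [CP [C whether] [S [NP [Pron they]] [VP [V drew]]]]]]]]]
The smallest constituent containing 'whether a theorem slept' is the CP spanning 'whether a theorem slept whether they drew'; no single node in the tree dominates exactly the given words.

No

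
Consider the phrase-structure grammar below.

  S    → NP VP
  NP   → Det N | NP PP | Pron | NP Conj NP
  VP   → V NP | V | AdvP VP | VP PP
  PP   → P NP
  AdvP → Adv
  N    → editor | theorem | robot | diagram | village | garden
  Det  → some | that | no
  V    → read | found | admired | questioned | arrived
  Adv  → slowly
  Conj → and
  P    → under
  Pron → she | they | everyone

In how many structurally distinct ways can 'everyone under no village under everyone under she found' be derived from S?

5

Two of the 5 distinct bracketings:
[S [NP [NP [Pron everyone]] [PP [P under] [NP [NP [Det no] [N village]] [PP [P under] [NP [NP [Pron everyone]] [PP [P under] [NP [Pron she]]]]]]]] [VP [V found]]]
[S [NP [NP [Pron everyone]] [PP [P under] [NP [NP [NP [Det no] [N village]] [PP [P under] [NP [Pron everyone]]]] [PP [P under] [NP [Pron she]]]]]] [VP [V found]]]
The trees differ in how a recursive rule is bracketed over the same span.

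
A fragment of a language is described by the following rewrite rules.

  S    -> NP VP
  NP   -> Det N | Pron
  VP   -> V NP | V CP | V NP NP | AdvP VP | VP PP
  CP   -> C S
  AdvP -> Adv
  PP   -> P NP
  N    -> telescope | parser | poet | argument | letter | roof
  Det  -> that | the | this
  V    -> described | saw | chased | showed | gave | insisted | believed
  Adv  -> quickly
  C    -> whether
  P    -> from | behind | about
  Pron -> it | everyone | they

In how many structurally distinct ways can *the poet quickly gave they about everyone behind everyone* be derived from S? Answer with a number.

Two of the 3 distinct bracketings:
[S [NP [Det the] [N poet]] [VP [AdvP [Adv quickly]] [VP [VP [VP [V gave] [NP [Pron they]]] [PP [P about] [NP [Pron everyone]]]] [PP [P behind] [NP [Pron everyone]]]]]]
[S [NP [Det the] [N poet]] [VP [VP [AdvP [Adv quickly]] [VP [VP [V gave] [NP [Pron they]]] [PP [P about] [NP [Pron everyone]]]]] [PP [P behind] [NP [Pron everyone]]]]]
The trees differ in how a recursive rule is bracketed over the same span.

3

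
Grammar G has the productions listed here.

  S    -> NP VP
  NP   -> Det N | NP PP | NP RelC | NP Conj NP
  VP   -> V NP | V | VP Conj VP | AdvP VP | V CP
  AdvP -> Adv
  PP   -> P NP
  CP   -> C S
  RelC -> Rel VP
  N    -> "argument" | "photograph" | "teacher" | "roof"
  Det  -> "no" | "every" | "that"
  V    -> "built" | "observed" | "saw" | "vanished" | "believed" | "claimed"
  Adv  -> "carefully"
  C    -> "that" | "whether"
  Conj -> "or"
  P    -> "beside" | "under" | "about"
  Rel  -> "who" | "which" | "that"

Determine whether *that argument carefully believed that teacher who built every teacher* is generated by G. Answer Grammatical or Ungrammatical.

Grammatical

S
  NP
    Det: that
    N: argument
  VP
    AdvP
      Adv: carefully
    VP
      V: believed
      NP
        NP
          Det: that
          N: teacher
        RelC
          Rel: who
          VP
            V: built
            NP
              Det: every
              N: teacher
The bracketing above is licensed at every node by one of the given productions, with S at the root.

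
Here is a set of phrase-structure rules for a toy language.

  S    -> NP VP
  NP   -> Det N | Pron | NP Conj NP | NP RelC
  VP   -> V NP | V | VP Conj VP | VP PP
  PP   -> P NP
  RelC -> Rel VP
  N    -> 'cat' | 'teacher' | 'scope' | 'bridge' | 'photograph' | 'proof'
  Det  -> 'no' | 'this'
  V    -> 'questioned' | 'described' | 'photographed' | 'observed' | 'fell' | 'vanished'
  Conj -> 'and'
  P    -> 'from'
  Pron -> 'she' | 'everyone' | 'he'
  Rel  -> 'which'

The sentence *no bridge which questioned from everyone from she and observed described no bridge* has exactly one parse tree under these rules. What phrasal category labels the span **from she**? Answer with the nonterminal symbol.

PP

S
  NP
    NP
      Det: no
      N: bridge
    RelC
      Rel: which
      VP
        VP
          VP
            VP
              V: questioned
            PP
              P: from
              NP
                Pron: everyone
          PP
            P: from
            NP
              Pron: she
        Conj: and
        VP
          V: observed
  VP
    V: described
    NP
      Det: no
      N: bridge
The span 'from she' is the PP node built by PP → P NP.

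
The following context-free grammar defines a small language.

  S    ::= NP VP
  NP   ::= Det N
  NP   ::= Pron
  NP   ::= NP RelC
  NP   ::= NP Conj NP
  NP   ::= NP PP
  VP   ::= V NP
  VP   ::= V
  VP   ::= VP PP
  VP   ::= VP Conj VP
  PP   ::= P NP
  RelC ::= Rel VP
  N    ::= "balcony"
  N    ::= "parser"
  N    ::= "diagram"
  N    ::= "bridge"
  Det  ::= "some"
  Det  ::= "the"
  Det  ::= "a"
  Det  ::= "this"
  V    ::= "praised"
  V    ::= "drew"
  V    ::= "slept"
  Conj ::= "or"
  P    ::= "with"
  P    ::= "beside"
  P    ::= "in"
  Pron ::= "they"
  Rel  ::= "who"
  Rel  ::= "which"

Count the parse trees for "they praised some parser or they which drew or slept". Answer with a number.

Two of the 4 distinct bracketings:
[S [NP [Pron they]] [VP [V praised] [NP [NP [NP [Det some] [N parser]] [Conj or] [NP [Pron they]]] [RelC [Rel which] [VP [VP [V drew]] [Conj or] [VP [V slept]]]]]]]
[S [NP [Pron they]] [VP [V praised] [NP [NP [Det some] [N parser]] [Conj or] [NP [NP [Pron they]] [RelC [Rel which] [VP [VP [V drew]] [Conj or] [VP [V slept]]]]]]]]
The trees differ in how a recursive rule is bracketed over the same span.

4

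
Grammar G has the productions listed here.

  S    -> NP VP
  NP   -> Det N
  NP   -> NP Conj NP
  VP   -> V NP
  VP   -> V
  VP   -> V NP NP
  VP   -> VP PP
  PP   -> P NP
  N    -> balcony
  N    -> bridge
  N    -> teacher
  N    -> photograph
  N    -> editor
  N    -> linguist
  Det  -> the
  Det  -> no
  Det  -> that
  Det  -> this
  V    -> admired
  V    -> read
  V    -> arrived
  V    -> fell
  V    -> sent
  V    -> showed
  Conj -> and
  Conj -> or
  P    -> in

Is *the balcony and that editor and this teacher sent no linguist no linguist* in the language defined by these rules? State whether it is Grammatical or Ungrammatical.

S
  NP
    NP
      Det: the
      N: balcony
    Conj: and
    NP
      NP
        Det: that
        N: editor
      Conj: and
      NP
        Det: this
        N: teacher
  VP
    V: sent
    NP
      Det: no
      N: linguist
    NP
      Det: no
      N: linguist
The bracketing above is licensed at every node by one of the given productions, with S at the root.

Grammatical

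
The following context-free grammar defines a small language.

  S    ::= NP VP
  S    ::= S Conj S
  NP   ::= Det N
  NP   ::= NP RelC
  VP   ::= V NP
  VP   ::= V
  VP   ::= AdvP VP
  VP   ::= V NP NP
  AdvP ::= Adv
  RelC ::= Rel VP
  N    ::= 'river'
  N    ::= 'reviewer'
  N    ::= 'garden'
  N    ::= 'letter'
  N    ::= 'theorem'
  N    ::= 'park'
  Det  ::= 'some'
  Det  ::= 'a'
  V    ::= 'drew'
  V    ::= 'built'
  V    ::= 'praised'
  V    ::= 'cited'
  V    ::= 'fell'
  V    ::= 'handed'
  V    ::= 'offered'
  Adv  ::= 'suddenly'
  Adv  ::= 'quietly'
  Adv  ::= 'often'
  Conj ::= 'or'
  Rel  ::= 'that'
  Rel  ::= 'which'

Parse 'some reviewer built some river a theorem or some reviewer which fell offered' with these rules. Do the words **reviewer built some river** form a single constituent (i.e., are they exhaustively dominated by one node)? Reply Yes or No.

No

[S [S [NP [Det some] [N reviewer]] [VP [V built] [NP [Det some] [N river]] [NP [Det a] [N theorem]]]] [Conj or] [S [NP [NP [Det some] [N reviewer]] [RelC [Rel which] [VP [V fell]]]] [VP [V offered]]]]
The smallest constituent containing 'reviewer built some river' is the S spanning 'some reviewer built some river a theorem'; no single node in the tree dominates exactly the given words.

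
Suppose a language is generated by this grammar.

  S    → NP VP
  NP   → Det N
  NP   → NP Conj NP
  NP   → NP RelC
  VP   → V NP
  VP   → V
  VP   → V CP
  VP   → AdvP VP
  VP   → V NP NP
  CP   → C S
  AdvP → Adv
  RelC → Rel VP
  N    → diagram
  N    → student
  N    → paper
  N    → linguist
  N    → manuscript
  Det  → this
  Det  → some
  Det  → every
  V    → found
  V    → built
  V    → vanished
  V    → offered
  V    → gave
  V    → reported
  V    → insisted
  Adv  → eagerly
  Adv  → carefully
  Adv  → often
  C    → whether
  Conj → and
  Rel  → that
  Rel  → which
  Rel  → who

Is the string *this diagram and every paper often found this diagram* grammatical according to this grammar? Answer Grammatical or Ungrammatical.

Grammatical

[S [NP [NP [Det this] [N diagram]] [Conj and] [NP [Det every] [N paper]]] [VP [AdvP [Adv often]] [VP [V found] [NP [Det this] [N diagram]]]]]
Every word is introduced by a lexical rule and the phrasal rules combine the resulting categories into a single S.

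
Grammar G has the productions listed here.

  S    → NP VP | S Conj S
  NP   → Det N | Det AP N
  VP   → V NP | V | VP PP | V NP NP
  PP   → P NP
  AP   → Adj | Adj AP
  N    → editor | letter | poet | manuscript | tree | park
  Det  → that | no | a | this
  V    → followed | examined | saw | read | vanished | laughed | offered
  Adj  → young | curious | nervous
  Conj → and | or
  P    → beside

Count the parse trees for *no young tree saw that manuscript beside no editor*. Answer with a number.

[S [NP [Det no] [AP [Adj young]] [N tree]] [VP [VP [V saw] [NP [Det that] [N manuscript]]] [PP [P beside] [NP [Det no] [N editor]]]]]
No rule offers an alternative attachment or grouping for any span, so this is the only derivation.

1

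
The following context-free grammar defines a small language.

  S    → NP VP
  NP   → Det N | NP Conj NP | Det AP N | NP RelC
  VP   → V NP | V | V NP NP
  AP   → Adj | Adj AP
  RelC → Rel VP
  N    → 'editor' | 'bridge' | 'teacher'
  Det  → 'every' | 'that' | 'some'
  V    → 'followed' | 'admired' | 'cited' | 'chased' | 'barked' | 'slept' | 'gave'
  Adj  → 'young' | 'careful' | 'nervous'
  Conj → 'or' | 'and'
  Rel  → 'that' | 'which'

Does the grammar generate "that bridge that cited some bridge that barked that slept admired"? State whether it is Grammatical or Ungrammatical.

S
  NP
    NP
      Det: that
      N: bridge
    RelC
      Rel: that
      VP
        V: cited
        NP
          NP
            NP
              Det: some
              N: bridge
            RelC
              Rel: that
              VP
                V: barked
          RelC
            Rel: that
            VP
              V: slept
  VP
    V: admired
The bracketing above is licensed at every node by one of the given productions, with S at the root.

Grammatical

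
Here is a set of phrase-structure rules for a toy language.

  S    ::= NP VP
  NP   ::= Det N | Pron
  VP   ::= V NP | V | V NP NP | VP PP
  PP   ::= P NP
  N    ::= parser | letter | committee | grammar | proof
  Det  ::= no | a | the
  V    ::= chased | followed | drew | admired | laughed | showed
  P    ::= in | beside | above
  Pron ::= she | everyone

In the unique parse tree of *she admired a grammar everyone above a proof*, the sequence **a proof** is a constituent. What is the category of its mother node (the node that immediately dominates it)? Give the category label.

[S [NP [Pron she]] [VP [VP [V admired] [NP [Det a] [N grammar]] [NP [Pron everyone]]] [PP [P above] [NP [Det a] [N proof]]]]]
The span 'a proof' is the NP node built by NP → Det N.
Its mother is the PP built by PP → P NP.

PP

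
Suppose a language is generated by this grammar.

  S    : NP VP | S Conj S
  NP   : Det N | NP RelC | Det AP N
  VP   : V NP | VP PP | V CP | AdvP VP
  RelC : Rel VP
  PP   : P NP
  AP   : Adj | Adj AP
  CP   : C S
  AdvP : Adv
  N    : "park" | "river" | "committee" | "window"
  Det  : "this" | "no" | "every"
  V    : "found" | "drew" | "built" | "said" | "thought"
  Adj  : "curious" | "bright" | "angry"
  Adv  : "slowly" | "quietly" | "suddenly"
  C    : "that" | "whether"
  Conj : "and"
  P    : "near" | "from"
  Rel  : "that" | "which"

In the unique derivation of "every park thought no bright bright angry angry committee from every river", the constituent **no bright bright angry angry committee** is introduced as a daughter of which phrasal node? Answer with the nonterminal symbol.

VP

[S [NP [Det every] [N park]] [VP [VP [V thought] [NP [Det no] [AP [Adj bright] [AP [Adj bright] [AP [Adj angry] [AP [Adj angry]]]]] [N committee]]] [PP [P from] [NP [Det every] [N river]]]]]
The span 'no bright bright angry angry committee' is the NP node built by NP → Det AP N.
Its mother is the VP built by VP → V NP.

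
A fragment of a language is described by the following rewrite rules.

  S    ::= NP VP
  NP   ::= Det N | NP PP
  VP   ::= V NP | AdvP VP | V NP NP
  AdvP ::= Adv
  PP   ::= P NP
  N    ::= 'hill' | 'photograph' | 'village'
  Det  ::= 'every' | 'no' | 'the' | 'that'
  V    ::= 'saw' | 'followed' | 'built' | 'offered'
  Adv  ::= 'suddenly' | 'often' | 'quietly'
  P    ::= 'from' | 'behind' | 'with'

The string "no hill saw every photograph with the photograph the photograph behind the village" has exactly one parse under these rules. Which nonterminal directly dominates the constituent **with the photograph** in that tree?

[S [NP [Det no] [N hill]] [VP [V saw] [NP [NP [Det every] [N photograph]] [PP [P with] [NP [Det the] [N photograph]]]] [NP [NP [Det the] [N photograph]] [PP [P behind] [NP [Det the] [N village]]]]]]
The span 'with the photograph' is the PP node built by PP → P NP.
Its mother is the NP built by NP → NP PP.

NP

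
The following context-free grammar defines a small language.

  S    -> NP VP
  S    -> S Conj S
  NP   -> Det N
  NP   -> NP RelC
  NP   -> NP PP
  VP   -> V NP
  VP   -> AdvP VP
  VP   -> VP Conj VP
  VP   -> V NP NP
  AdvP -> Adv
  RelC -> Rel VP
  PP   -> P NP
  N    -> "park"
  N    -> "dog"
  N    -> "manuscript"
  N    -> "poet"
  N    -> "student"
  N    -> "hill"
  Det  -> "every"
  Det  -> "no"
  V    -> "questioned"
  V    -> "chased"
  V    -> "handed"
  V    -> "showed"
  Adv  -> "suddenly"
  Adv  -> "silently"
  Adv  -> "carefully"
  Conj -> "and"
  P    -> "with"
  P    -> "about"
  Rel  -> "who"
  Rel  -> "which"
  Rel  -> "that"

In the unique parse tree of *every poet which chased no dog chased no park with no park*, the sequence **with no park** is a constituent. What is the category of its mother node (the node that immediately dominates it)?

NP

[S [NP [NP [Det every] [N poet]] [RelC [Rel which] [VP [V chased] [NP [Det no] [N dog]]]]] [VP [V chased] [NP [NP [Det no] [N park]] [PP [P with] [NP [Det no] [N park]]]]]]
The span 'with no park' is the PP node built by PP → P NP.
Its mother is the NP built by NP → NP PP.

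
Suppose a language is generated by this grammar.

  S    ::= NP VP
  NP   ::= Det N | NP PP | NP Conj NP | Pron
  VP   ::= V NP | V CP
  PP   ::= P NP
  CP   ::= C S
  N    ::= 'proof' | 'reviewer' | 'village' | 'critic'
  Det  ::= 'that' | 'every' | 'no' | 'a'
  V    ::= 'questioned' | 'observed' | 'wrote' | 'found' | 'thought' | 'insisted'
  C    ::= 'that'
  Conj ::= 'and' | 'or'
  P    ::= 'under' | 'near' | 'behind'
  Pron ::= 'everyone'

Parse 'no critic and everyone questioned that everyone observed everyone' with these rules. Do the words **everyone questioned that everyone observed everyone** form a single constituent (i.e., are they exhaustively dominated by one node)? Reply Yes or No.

No

[S [NP [NP [Det no] [N critic]] [Conj and] [NP [Pron everyone]]] [VP [V questioned] [CP [C that] [S [NP [Pron everyone]] [VP [V observed] [NP [Pron everyone]]]]]]]
The smallest constituent containing 'everyone questioned that everyone observed everyone' is the S spanning 'no critic and everyone questioned that everyone observed everyone'; no single node in the tree dominates exactly the given words.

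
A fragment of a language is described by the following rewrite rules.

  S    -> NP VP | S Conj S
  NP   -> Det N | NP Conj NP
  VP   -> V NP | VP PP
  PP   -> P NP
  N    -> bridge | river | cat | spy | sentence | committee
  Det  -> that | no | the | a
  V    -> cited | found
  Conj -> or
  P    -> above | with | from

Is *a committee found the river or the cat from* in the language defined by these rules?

For S → NP VP, the only prefix that parses as NP is 'a committee', but the remainder 'found the river or the cat from' is not a VP under these rules. The alternative S rule S → S Conj S likewise has no satisfying split.

Ungrammatical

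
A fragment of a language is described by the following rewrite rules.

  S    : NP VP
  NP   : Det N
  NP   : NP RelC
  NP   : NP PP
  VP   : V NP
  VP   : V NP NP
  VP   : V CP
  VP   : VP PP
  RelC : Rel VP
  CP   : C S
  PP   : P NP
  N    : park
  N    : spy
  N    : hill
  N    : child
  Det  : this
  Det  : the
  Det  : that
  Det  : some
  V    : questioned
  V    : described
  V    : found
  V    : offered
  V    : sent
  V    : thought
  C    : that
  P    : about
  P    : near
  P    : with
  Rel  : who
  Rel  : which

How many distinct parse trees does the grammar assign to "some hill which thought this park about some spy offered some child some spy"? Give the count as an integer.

3

Two of the 3 distinct bracketings:
[S [NP [NP [Det some] [N hill]] [RelC [Rel which] [VP [V thought] [NP [NP [Det this] [N park]] [PP [P about] [NP [Det some] [N spy]]]]]]] [VP [V offered] [NP [Det some] [N child]] [NP [Det some] [N spy]]]]
[S [NP [NP [Det some] [N hill]] [RelC [Rel which] [VP [VP [V thought] [NP [Det this] [N park]]] [PP [P about] [NP [Det some] [N spy]]]]]] [VP [V offered] [NP [Det some] [N child]] [NP [Det some] [N spy]]]]
The difference turns on whether NP → NP PP is used at the relevant span, versus an alternative expansion of NP.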